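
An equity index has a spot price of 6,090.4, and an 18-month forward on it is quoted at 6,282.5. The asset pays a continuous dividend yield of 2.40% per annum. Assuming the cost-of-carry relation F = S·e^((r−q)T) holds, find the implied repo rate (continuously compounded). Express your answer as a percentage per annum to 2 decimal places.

From F = S·e^((r−q)T): (r − q) = ln(F/S)/T
ln(6282.5/6090.4) = ln(1.031541) = 0.031054
(r − q) = 0.031054 / (18/12) = 0.020703
r = ln(F/S)/T + q = 0.020703 + 0.0240 = 0.044703
r = 4.47%

4.47%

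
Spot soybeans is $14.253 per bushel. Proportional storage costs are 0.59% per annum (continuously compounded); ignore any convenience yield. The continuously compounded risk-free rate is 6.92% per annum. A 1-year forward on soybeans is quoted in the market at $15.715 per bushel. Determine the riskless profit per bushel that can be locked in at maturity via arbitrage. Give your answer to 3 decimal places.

$0.350 per bushel

Fair forward: F* = S·e^(carry·T), with carry = (r + u) = 0.0692 + 0.0059 = 0.0751
F* = 14.253 · e^(0.0751 × 1) = 14.253 · e^0.075100 = 14.253 × 1.077992 = $15.3646
Market $15.715 > fair $15.3646: forward overpriced → cash-and-carry (buy spot, short the forward).
At maturity, profit = |F_mkt − F*| = |15.715 − 15.3646| = $0.350 per bushel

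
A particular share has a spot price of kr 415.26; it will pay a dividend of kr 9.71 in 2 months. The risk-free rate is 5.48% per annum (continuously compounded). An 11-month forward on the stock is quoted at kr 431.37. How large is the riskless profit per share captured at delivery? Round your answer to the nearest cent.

kr 4.83 per share

PV(dividends) I = 9.71·e^(−0.0548·2/12) = 9.6217
Fair forward F* = (S − I)·e^(rT) = (415.26 − 9.6217)·e^0.050233 = 405.6383 × 1.051516 = 426.5352
Market kr 431.37 > fair 426.5352: forward overpriced → cash-and-carry (borrow at r, buy the stock and collect the dividends, short the forward).
Profit at T = |F_mkt − F*| = |431.37 − 426.5352| = kr 4.83 per share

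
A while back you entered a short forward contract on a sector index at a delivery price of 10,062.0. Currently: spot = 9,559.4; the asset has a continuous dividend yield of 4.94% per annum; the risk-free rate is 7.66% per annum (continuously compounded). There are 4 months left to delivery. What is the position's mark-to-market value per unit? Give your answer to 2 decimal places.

405.06

Current fair forward for the remaining 4 months: F = S·e^((r − q)·T), (r − q) = 0.0766 − 0.0494 = 0.0272
F = 9559.4 · e^(0.0272 × 4/12) = 9559.4 × 1.00910789 = 9646.4660
Value of long forward = (F − K)·e^(−rT) = (9646.4660 − 10062.0) · e^(−0.0766·4/12)
= -415.5340 × 0.97478989 = -405.06
Short position value = −(long value) = 405.06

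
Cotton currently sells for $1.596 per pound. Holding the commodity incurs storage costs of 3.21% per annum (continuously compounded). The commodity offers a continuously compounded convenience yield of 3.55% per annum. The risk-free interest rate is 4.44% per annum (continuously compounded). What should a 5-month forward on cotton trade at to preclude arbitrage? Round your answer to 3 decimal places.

Net carry = r + u − y = 0.0444 + 0.0321 − 0.0355 = 0.0410
F = S·e^((r+u−y)T) = 1.596 · e^(0.0410 × 5/12) = 1.596 · e^0.017083
= 1.596 × 1.017230 = $1.623 per pound

$1.623 per pound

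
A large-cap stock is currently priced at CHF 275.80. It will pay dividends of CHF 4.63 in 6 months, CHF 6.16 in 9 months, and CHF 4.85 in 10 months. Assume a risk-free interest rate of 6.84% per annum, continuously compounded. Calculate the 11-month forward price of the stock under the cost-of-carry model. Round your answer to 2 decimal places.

CHF 277.77

PV(dividends) I = 4.63·e^(−0.0684·6/12) + 6.16·e^(−0.0684·9/12) + 4.85·e^(−0.0684·10/12)
I = 4.4743 + 5.8520 + 4.5813 = 14.9076
F = (S − I)·e^(rT) = (275.80 − 14.9076) · e^(0.0684·11/12)
= 260.8924 · e^0.062700 = 260.8924 × 1.064707 = CHF 277.77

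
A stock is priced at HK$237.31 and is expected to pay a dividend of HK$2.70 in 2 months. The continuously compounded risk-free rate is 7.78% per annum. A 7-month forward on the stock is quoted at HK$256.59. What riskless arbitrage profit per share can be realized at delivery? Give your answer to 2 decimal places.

HK$11.05 per share

PV(dividends) I = 2.70·e^(−0.0778·2/12) = 2.6652
Fair forward F* = (S − I)·e^(rT) = (237.31 − 2.6652)·e^0.045383 = 234.6448 × 1.046429 = 245.5391
Market HK$256.59 > fair 245.5391: forward overpriced → cash-and-carry (borrow at r, buy the stock and collect the dividends, short the forward).
Profit at T = |F_mkt − F*| = |256.59 − 245.5391| = HK$11.05 per share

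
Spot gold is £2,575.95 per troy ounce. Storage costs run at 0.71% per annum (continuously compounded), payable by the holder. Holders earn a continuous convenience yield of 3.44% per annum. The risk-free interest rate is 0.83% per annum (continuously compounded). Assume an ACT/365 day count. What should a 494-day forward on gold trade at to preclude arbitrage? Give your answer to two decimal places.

£2,510.55 per troy ounce

Net carry = r + u − y = 0.0083 + 0.0071 − 0.0344 = -0.0190
F = S·e^((r+u−y)T) = 2575.95 · e^(-0.0190 × 494/365) = 2575.95 · e^-0.02571507
= 2575.95 × 0.97461275 = £2,510.55 per troy ounce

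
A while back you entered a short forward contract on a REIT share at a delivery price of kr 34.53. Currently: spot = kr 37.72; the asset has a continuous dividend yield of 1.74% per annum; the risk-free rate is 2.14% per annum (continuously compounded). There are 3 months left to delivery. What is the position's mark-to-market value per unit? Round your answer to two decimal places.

-kr 3.21

Current fair forward for the remaining 3 months: F = S·e^((r − q)·T), (r − q) = 0.0214 − 0.0174 = 0.0040
F = 37.72 · e^(0.0040 × 3/12) = 37.72 × 1.001001 = 37.7578
Value of long forward = (F − K)·e^(−rT) = (37.7578 − 34.53) · e^(−0.0214·3/12)
= 3.2278 × 0.994664 = 3.21
Short position value = −(long value) = -kr 3.21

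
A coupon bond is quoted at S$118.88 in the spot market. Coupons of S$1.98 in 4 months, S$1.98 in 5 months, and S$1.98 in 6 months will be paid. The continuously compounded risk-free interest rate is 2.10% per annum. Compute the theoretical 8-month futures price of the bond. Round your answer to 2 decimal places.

PV(coupons) I = 1.98·e^(−0.0210·4/12) + 1.98·e^(−0.0210·5/12) + 1.98·e^(−0.0210·6/12)
I = 1.9662 + 1.9628 + 1.9593 = 5.8883
F = (S − I)·e^(rT) = (118.88 − 5.8883) · e^(0.0210·8/12)
= 112.9917 · e^0.014000 = 112.9917 × 1.014098 = S$114.58

S$114.58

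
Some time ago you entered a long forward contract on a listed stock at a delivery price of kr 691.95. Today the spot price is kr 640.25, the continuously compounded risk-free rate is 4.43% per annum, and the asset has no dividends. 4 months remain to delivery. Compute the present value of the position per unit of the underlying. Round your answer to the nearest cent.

Current fair forward for the remaining 4 months: F = S·e^(r·T), r = 0.0443
F = 640.25 · e^(0.0443 × 4/12) = 640.25 × 1.014876 = 649.7744
Value of long forward = (F − K)·e^(−rT) = (649.7744 − 691.95) · e^(−0.0443·4/12)
= -42.1756 × 0.985342 = -41.56

-kr 41.56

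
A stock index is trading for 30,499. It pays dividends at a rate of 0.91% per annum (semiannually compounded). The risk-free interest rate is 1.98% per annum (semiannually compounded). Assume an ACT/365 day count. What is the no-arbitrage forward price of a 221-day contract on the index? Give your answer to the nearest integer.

30,696

F = S · (1+r/2)^(2T) / (1+q/2)^(2T)
= 30499 × 1.012001 / 1.005513 = 30499 × 1.006452
F = 30,696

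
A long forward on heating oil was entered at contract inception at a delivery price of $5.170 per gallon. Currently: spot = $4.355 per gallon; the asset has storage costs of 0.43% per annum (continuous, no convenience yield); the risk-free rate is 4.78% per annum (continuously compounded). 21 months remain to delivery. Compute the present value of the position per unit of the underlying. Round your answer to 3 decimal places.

-$0.367 per gallon

Current fair forward for the remaining 21 months: F = S·e^((r + u)·T), (r + u) = 0.0478 + 0.0043 = 0.0521
F = 4.355 · e^(0.0521 × 21/12) = 4.355 × 1.095461 = 4.7707
Value of long forward = (F − K)·e^(−rT) = (4.7707 − 5.170) · e^(−0.0478·21/12)
= -0.3993 × 0.919753 = -0.367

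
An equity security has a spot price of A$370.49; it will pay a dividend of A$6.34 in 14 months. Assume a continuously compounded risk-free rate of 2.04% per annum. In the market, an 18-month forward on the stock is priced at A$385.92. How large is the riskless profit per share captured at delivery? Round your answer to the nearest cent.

PV(dividends) I = 6.34·e^(−0.0204·14/12) = 6.1909
Fair forward F* = (S − I)·e^(rT) = (370.49 − 6.1909)·e^0.030600 = 364.2991 × 1.031073 = 375.6190
Market A$385.92 > fair 375.6190: forward overpriced → cash-and-carry (borrow at r, buy the stock and collect the dividends, short the forward).
Profit at T = |F_mkt − F*| = |385.92 − 375.6190| = A$10.30 per share

A$10.30 per share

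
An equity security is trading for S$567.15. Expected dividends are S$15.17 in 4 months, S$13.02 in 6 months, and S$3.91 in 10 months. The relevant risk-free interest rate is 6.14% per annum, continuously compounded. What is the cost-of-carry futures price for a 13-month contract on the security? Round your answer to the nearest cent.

PV(dividends) I = 15.17·e^(−0.0614·4/12) + 13.02·e^(−0.0614·6/12) + 3.91·e^(−0.0614·10/12)
I = 14.8627 + 12.6264 + 3.7150 = 31.2041
F = (S − I)·e^(rT) = (567.15 − 31.2041) · e^(0.0614·13/12)
= 535.9459 · e^0.066517 = 535.9459 × 1.068779 = S$572.81

S$572.81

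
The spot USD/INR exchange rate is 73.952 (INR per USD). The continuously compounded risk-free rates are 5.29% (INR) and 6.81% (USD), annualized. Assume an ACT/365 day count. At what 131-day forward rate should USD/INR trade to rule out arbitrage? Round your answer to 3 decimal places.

73.550

F = S·e^((r_INR − r_USD)T) = 73.952 · e^((0.0529 − 0.0681) × 131/365)
= 73.952 · e^-0.005455 = 73.952 × 0.994560
F = 73.550 INR per USD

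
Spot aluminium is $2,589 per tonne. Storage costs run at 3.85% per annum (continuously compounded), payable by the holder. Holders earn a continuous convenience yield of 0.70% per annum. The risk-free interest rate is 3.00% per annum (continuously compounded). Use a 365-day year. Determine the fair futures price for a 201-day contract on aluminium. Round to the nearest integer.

Net carry = r + u − y = 0.0300 + 0.0385 − 0.0070 = 0.0615
F = S·e^((r+u−y)T) = 2589 · e^(0.0615 × 201/365) = 2589 · e^0.033867
= 2589 × 1.034447 = $2,678 per tonne

$2,678 per tonne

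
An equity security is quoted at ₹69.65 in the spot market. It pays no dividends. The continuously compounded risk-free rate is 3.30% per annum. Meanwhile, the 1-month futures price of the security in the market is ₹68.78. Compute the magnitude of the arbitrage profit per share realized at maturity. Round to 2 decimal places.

₹1.06 per share

Fair futures: F* = S·e^(carry·T), with carry = r = 0.0330
F* = 69.65 · e^(0.0330 × 1/12) = 69.65 · e^0.002750 = 69.65 × 1.002754 = ₹69.8418
Market ₹68.78 < fair ₹69.8418: forward underpriced → reverse cash-and-carry (short spot, go long the forward).
At maturity, profit = |F_mkt − F*| = |68.78 − 69.8418| = ₹1.06 per share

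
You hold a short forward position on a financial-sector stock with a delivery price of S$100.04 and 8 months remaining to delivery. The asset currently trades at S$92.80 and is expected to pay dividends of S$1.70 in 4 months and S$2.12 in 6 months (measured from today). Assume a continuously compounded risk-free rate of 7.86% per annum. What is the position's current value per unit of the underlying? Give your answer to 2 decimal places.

S$5.83

PV(remaining dividends) I = 1.70·e^(−0.0786·4/12) + 2.12·e^(−0.0786·6/12) = 3.6943
Current forward F = (S − I)·e^(rT) = (92.80 − 3.6943)·e^(0.0786·8/12) = 89.1057 × 1.053797 = 93.8993
Value (long) = (F − K)·e^(−rT) = (93.8993 − 100.04) × 0.948949 = -5.8272
Short position value = −(long value) = S$5.83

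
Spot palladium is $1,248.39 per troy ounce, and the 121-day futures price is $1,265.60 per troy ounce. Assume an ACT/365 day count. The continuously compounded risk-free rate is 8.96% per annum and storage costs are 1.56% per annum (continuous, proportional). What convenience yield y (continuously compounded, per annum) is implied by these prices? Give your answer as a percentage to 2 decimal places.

6.39%

F = S·e^((r+u−y)T) ⇒ (r+u−y) = ln(F/S)/T
ln(1265.60/1248.39) = 0.013692; /T ⇒ 0.041302
y = r + u − ln(F/S)/T = 0.0896 + 0.0156 − 0.041302 = 0.063898
y = 6.39%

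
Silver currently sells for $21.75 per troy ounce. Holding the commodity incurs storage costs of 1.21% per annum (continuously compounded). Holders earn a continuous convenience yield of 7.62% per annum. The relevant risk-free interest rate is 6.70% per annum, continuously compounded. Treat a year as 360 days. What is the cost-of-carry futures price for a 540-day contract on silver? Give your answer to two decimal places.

Net carry = r + u − y = 0.0670 + 0.0121 − 0.0762 = 0.0029
F = S·e^((r+u−y)T) = 21.75 · e^(0.0029 × 540/360) = 21.75 · e^0.004350
= 21.75 × 1.004359 = $21.84 per troy ounce

$21.84 per troy ounce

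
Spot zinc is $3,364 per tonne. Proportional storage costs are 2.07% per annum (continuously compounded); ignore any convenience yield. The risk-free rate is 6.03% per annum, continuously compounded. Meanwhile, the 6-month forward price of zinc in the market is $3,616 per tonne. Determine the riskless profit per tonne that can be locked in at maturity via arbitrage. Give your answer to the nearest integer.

Fair forward: F* = S·e^(carry·T), with carry = (r + u) = 0.0603 + 0.0207 = 0.0810
F* = 3364 · e^(0.0810 × 6/12) = 3364 · e^0.040500 = 3364 × 1.041331 = $3503.0375
Market $3616 > fair $3503.0375: forward overpriced → cash-and-carry (buy spot, short the forward).
At maturity, profit = |F_mkt − F*| = |3616 − 3503.0375| = $113 per tonne

$113 per tonne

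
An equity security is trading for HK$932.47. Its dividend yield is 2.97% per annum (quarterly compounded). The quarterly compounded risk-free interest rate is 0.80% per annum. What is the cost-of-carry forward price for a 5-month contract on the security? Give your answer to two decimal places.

HK$924.12

F = S · (1+r/4)^(4T) / (1+q/4)^(4T)
= 932.47 × 1.003336 / 1.012406 = 932.47 × 0.991041
F = HK$924.12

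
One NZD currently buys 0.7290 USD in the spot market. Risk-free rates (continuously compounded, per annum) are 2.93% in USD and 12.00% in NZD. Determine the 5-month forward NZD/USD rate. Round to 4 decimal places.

F = S·e^((r_USD − r_NZD)T) = 0.7290 · e^((0.0293 − 0.1200) × 5/12)
= 0.7290 · e^-0.037792 = 0.7290 × 0.962913
F = 0.7020 USD per NZD

0.7020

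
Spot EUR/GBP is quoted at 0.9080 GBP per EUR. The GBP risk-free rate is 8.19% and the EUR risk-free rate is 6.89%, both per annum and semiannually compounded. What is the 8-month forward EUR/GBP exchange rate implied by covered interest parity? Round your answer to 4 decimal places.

0.9156

By covered interest parity, F = S · (1+r_GBP/2)^(2T) / (1+r_EUR/2)^(2T)
= 0.9080 × 1.054969 / 1.046195 = 0.9080 × 1.008387
F = 0.9156 GBP per EUR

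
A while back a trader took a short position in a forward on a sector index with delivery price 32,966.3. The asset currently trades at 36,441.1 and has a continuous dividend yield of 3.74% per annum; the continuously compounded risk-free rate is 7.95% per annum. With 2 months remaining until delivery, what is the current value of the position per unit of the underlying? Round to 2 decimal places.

Current fair forward for the remaining 2 months: F = S·e^((r − q)·T), (r − q) = 0.0795 − 0.0374 = 0.0421
F = 36441.1 · e^(0.0421 × 2/12) = 36441.1 × 1.00704134 = 36697.6942
Value of long forward = (F − K)·e^(−rT) = (36697.6942 − 32966.3) · e^(−0.0795·2/12)
= 3731.3942 × 0.98683739 = 3682.28
Short position value = −(long value) = -3682.28

-3682.28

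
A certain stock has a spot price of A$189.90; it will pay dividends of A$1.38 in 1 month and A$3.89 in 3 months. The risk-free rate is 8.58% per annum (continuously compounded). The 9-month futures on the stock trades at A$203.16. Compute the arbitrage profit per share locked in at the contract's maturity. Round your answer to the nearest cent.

PV(dividends) I = 1.38·e^(−0.0858·1/12) + 3.89·e^(−0.0858·3/12) = 5.1776
Fair futures F* = (S − I)·e^(rT) = (189.90 − 5.1776)·e^0.064350 = 184.7224 × 1.066466 = 197.0002
Market A$203.16 > fair 197.0002: forward overpriced → cash-and-carry (borrow at r, buy the stock and collect the dividends, short the forward).
Profit at T = |F_mkt − F*| = |203.16 − 197.0002| = A$6.16 per share

A$6.16 per share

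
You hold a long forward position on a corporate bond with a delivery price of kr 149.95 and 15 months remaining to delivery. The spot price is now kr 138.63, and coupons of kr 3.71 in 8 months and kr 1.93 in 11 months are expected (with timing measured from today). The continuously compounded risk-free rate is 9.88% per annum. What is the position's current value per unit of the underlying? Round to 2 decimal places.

kr 0.86

PV(remaining coupons) I = 3.71·e^(−0.0988·8/12) + 1.93·e^(−0.0988·11/12) = 5.2364
Current forward F = (S − I)·e^(rT) = (138.63 − 5.2364)·e^(0.0988·15/12) = 133.3936 × 1.131450 = 150.9282
Value (long) = (F − K)·e^(−rT) = (150.9282 − 149.95) × 0.883822 = 0.8646
Value = kr 0.86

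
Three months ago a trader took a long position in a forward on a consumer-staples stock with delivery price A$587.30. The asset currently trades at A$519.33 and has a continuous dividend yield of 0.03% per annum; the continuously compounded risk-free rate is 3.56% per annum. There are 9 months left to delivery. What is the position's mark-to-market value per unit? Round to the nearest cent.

Current fair forward for the remaining 9 months: F = S·e^((r − q)·T), (r − q) = 0.0356 − 0.0003 = 0.0353
F = 519.33 · e^(0.0353 × 9/12) = 519.33 × 1.026829 = 533.2631
Value of long forward = (F − K)·e^(−rT) = (533.2631 − 587.30) · e^(−0.0356·9/12)
= -54.0369 × 0.973653 = -52.61

-A$52.61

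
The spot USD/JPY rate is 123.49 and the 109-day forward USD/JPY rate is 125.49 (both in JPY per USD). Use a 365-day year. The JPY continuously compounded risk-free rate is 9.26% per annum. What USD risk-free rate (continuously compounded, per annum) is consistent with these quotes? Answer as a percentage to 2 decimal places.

3.88%

F = S·e^((r_JPY − r_USD)T) ⇒ r_USD = r_JPY − ln(F/S)/T
ln(125.49/123.49) = 0.016066; /(109/365) = 0.053799
r_USD = 0.0926 − 0.053799 = 0.038801
r_USD = 3.88%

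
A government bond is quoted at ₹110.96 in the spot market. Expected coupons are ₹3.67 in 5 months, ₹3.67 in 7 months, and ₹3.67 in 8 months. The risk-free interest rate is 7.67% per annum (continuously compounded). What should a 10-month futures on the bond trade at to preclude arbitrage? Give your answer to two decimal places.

PV(coupons) I = 3.67·e^(−0.0767·5/12) + 3.67·e^(−0.0767·7/12) + 3.67·e^(−0.0767·8/12)
I = 3.5546 + 3.5094 + 3.4871 = 10.5511
F = (S − I)·e^(rT) = (110.96 − 10.5511) · e^(0.0767·10/12)
= 100.4089 · e^0.063917 = 100.4089 × 1.066004 = ₹107.04

₹107.04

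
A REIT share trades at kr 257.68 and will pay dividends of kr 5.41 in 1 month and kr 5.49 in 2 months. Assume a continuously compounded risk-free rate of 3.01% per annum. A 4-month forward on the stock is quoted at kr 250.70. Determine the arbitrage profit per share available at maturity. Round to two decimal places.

kr 1.39 per share

PV(dividends) I = 5.41·e^(−0.0301·1/12) + 5.49·e^(−0.0301·2/12) = 10.8590
Fair forward F* = (S − I)·e^(rT) = (257.68 − 10.8590)·e^0.010033 = 246.8210 × 1.010083 = 249.3097
Market kr 250.70 > fair 249.3097: forward overpriced → cash-and-carry (borrow at r, buy the stock and collect the dividends, short the forward).
Profit at T = |F_mkt − F*| = |250.70 − 249.3097| = kr 1.39 per share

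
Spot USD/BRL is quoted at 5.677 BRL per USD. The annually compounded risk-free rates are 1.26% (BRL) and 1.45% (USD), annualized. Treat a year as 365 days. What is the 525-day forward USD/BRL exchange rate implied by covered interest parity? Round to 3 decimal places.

5.662

By covered interest parity, F = S · (1+r_BRL)^T / (1+r_USD)^T
= 5.677 × 1.018173 / 1.020922 = 5.677 × 0.997307
F = 5.662 BRL per USD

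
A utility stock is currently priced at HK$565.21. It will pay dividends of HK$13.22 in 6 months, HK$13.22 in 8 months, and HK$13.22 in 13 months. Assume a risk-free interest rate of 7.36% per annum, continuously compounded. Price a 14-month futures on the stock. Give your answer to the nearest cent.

PV(dividends) I = 13.22·e^(−0.0736·6/12) + 13.22·e^(−0.0736·8/12) + 13.22·e^(−0.0736·13/12)
I = 12.7423 + 12.5870 + 12.2069 = 37.5362
F = (S − I)·e^(rT) = (565.21 − 37.5362) · e^(0.0736·14/12)
= 527.6738 · e^0.085867 = 527.6738 × 1.089661 = HK$574.99

HK$574.99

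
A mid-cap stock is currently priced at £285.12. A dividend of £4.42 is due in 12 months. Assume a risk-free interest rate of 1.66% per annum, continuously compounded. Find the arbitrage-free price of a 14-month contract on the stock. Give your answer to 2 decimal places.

£286.26

PV(dividends) I = 4.42·e^(−0.0166·12/12)
I = 4.3472
F = (S − I)·e^(rT) = (285.12 − 4.3472) · e^(0.0166·14/12)
= 280.7728 · e^0.019367 = 280.7728 × 1.019556 = £286.26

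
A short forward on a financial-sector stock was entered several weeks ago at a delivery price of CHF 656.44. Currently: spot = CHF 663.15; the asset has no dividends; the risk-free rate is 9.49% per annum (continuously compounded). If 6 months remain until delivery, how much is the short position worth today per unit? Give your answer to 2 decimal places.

-CHF 37.13

Current fair forward for the remaining 6 months: F = S·e^(r·T), r = 0.0949
F = 663.15 · e^(0.0949 × 6/12) = 663.15 × 1.048594 = 695.3751
Value of long forward = (F − K)·e^(−rT) = (695.3751 − 656.44) · e^(−0.0949·6/12)
= 38.9351 × 0.953658 = 37.13
Short position value = −(long value) = -CHF 37.13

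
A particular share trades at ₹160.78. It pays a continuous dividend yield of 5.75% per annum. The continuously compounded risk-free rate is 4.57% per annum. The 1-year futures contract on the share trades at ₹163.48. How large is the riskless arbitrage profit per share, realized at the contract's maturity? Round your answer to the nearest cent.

Fair futures: F* = S·e^(carry·T), with carry = (r − q) = 0.0457 − 0.0575 = -0.0118
F* = 160.78 · e^(-0.0118 × 1) = 160.78 · e^-0.011800 = 160.78 × 0.988269 = ₹158.8939
Market ₹163.48 > fair ₹158.8939: forward overpriced → cash-and-carry (buy spot, short the forward).
At maturity, profit = |F_mkt − F*| = |163.48 − 158.8939| = ₹4.59 per share

₹4.59 per share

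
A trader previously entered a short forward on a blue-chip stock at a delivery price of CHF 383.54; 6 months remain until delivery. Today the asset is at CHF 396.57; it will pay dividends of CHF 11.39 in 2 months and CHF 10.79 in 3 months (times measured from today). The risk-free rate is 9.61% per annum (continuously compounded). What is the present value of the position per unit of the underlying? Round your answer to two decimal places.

-CHF 9.28

PV(remaining dividends) I = 11.39·e^(−0.0961·2/12) + 10.79·e^(−0.0961·3/12) = 21.7429
Current forward F = (S − I)·e^(rT) = (396.57 − 21.7429)·e^(0.0961·6/12) = 374.8271 × 1.049223 = 393.2772
Value (long) = (F − K)·e^(−rT) = (393.2772 − 383.54) × 0.953086 = 9.2804
Short position value = −(long value) = -CHF 9.28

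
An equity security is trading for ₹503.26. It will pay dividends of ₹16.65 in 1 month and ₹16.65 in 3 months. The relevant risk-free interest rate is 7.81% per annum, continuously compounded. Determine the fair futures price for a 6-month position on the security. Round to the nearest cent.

PV(dividends) I = 16.65·e^(−0.0781·1/12) + 16.65·e^(−0.0781·3/12)
I = 16.5420 + 16.3281 = 32.8701
F = (S − I)·e^(rT) = (503.26 − 32.8701) · e^(0.0781·6/12)
= 470.3899 · e^0.039050 = 470.3899 × 1.039822 = ₹489.12

₹489.12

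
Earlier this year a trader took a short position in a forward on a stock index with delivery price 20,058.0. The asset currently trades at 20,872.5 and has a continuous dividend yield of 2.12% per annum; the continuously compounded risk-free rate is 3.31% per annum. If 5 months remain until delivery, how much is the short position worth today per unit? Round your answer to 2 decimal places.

Current fair forward for the remaining 5 months: F = S·e^((r − q)·T), (r − q) = 0.0331 − 0.0212 = 0.0119
F = 20872.5 · e^(0.0119 × 5/12) = 20872.5 × 1.00497065 = 20976.2499
Value of long forward = (F − K)·e^(−rT) = (20976.2499 − 20058.0) · e^(−0.0331·5/12)
= 918.2499 × 0.98630300 = 905.67
Short position value = −(long value) = -905.67

-905.67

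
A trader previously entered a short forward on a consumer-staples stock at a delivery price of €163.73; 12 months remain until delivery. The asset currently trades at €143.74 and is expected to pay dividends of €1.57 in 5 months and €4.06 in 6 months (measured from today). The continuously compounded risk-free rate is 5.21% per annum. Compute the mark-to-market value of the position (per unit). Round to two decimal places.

€17.17

PV(remaining dividends) I = 1.57·e^(−0.0521·5/12) + 4.06·e^(−0.0521·6/12) = 5.4919
Current forward F = (S − I)·e^(rT) = (143.74 − 5.4919)·e^(0.0521·12/12) = 138.2481 × 1.053481 = 145.6417
Value (long) = (F − K)·e^(−rT) = (145.6417 − 163.73) × 0.949234 = -17.1700
Short position value = −(long value) = €17.17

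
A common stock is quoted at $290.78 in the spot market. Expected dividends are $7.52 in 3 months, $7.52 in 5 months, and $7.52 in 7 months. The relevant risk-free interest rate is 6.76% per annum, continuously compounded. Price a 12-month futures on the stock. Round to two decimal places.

PV(dividends) I = 7.52·e^(−0.0676·3/12) + 7.52·e^(−0.0676·5/12) + 7.52·e^(−0.0676·7/12)
I = 7.3940 + 7.3111 + 7.2292 = 21.9343
F = (S − I)·e^(rT) = (290.78 − 21.9343) · e^(0.0676·12/12)
= 268.8457 · e^0.067600 = 268.8457 × 1.069937 = $287.65

$287.65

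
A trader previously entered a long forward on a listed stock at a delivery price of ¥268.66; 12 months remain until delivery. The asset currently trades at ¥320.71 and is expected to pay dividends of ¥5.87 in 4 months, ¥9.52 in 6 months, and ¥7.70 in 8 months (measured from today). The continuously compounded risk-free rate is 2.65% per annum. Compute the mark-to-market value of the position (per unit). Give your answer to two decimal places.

¥36.30

PV(remaining dividends) I = 5.87·e^(−0.0265·4/12) + 9.52·e^(−0.0265·6/12) + 7.70·e^(−0.0265·8/12) = 22.7782
Current forward F = (S − I)·e^(rT) = (320.71 − 22.7782)·e^(0.0265·12/12) = 297.9318 × 1.026854 = 305.9325
Value (long) = (F − K)·e^(−rT) = (305.9325 − 268.66) × 0.973848 = 36.2977
Value = ¥36.30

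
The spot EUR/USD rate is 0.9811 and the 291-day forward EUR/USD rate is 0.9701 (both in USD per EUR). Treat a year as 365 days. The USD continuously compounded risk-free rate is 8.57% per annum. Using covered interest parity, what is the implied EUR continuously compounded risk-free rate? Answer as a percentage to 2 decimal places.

F = S·e^((r_USD − r_EUR)T) ⇒ r_EUR = r_USD − ln(F/S)/T
ln(0.9701/0.9811) = -0.011275; /(291/365) = -0.014142
r_EUR = 0.0857 + 0.014142 = 0.099842
r_EUR = 9.98%

9.98%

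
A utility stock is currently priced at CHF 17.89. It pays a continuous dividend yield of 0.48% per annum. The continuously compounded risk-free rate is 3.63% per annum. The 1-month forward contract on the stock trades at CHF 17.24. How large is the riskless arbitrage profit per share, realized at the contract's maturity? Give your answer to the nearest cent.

CHF 0.70 per share

Fair forward: F* = S·e^(carry·T), with carry = (r − q) = 0.0363 − 0.0048 = 0.0315
F* = 17.89 · e^(0.0315 × 1/12) = 17.89 · e^0.002625 = 17.89 × 1.002628 = CHF 17.9370
Market CHF 17.24 < fair CHF 17.9370: forward underpriced → reverse cash-and-carry (short spot, go long the forward).
At maturity, profit = |F_mkt − F*| = |17.24 − 17.9370| = CHF 0.70 per share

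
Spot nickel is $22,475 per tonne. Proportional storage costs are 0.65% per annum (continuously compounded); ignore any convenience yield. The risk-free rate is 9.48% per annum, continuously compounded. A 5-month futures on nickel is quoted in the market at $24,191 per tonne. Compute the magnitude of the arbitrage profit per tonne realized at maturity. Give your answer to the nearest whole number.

Fair futures: F* = S·e^(carry·T), with carry = (r + u) = 0.0948 + 0.0065 = 0.1013
F* = 22475 · e^(0.1013 × 5/12) = 22475 · e^0.042208 = 22475 × 1.043111 = $23443.9197
Market $24191 > fair $23443.9197: forward overpriced → cash-and-carry (buy spot, short the forward).
At maturity, profit = |F_mkt − F*| = |24191 − 23443.9197| = $747 per tonne

$747 per tonne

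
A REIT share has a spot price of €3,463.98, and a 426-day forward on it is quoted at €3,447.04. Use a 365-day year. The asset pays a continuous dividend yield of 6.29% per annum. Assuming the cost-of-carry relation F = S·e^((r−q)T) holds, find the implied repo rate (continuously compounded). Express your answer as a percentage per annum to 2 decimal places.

From F = S·e^((r−q)T): (r − q) = ln(F/S)/T
ln(3447.04/3463.98) = ln(0.995110) = -0.004902
(r − q) = -0.004902 / (426/365) = -0.004200
r = ln(F/S)/T + q = -0.004200 + 0.0629 = 0.058700
r = 5.87%

5.87%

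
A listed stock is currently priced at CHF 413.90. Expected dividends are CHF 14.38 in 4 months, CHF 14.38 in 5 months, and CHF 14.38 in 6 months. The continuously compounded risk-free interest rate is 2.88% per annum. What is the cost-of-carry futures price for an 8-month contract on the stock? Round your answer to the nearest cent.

PV(dividends) I = 14.38·e^(−0.0288·4/12) + 14.38·e^(−0.0288·5/12) + 14.38·e^(−0.0288·6/12)
I = 14.2426 + 14.2085 + 14.1744 = 42.6255
F = (S − I)·e^(rT) = (413.90 − 42.6255) · e^(0.0288·8/12)
= 371.2745 · e^0.019200 = 371.2745 × 1.019386 = CHF 378.47

CHF 378.47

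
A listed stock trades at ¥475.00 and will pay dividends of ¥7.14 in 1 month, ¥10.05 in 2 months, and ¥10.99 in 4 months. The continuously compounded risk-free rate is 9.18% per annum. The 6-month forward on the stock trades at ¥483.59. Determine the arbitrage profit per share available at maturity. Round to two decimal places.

¥15.22 per share

PV(dividends) I = 7.14·e^(−0.0918·1/12) + 10.05·e^(−0.0918·2/12) + 10.99·e^(−0.0918·4/12) = 27.6418
Fair forward F* = (S − I)·e^(rT) = (475.00 − 27.6418)·e^0.045900 = 447.3582 × 1.046970 = 468.3706
Market ¥483.59 > fair 468.3706: forward overpriced → cash-and-carry (borrow at r, buy the stock and collect the dividends, short the forward).
Profit at T = |F_mkt − F*| = |483.59 − 468.3706| = ¥15.22 per share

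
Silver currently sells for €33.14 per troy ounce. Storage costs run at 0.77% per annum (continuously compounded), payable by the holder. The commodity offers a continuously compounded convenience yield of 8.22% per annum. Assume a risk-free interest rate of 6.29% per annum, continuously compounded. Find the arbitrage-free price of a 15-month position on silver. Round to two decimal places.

€32.66 per troy ounce

Net carry = r + u − y = 0.0629 + 0.0077 − 0.0822 = -0.0116
F = S·e^((r+u−y)T) = 33.14 · e^(-0.0116 × 15/12) = 33.14 · e^-0.014500
= 33.14 × 0.985605 = €32.66 per troy ounce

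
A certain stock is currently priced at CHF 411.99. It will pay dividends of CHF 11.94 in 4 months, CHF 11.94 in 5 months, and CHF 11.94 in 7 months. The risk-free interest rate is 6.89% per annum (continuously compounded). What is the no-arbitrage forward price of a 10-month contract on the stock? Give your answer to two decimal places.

CHF 399.54

PV(dividends) I = 11.94·e^(−0.0689·4/12) + 11.94·e^(−0.0689·5/12) + 11.94·e^(−0.0689·7/12)
I = 11.6689 + 11.6021 + 11.4696 = 34.7406
F = (S − I)·e^(rT) = (411.99 − 34.7406) · e^(0.0689·10/12)
= 377.2494 · e^0.057417 = 377.2494 × 1.059097 = CHF 399.54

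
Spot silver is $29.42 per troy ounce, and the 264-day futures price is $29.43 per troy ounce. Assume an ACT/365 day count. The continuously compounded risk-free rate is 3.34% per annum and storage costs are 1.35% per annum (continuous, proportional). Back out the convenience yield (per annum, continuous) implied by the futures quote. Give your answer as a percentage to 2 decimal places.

F = S·e^((r+u−y)T) ⇒ (r+u−y) = ln(F/S)/T
ln(29.43/29.42) = 0.000340; /T ⇒ 0.000470
y = r + u − ln(F/S)/T = 0.0334 + 0.0135 − 0.000470 = 0.046430
y = 4.64%

4.64%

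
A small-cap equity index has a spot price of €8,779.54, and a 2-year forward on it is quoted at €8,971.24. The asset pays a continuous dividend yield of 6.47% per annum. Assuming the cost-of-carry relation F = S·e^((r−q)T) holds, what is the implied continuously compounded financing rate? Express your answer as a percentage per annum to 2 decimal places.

From F = S·e^((r−q)T): (r − q) = ln(F/S)/T
ln(8971.24/8779.54) = ln(1.021835) = 0.021600
(r − q) = 0.021600 / (2) = 0.010800
r = ln(F/S)/T + q = 0.010800 + 0.0647 = 0.075500
r = 7.55%

7.55%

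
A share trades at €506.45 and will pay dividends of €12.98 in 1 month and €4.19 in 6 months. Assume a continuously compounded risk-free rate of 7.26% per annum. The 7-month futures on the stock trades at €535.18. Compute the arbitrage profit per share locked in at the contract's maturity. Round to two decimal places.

€24.50 per share

PV(dividends) I = 12.98·e^(−0.0726·1/12) + 4.19·e^(−0.0726·6/12) = 16.9423
Fair futures F* = (S − I)·e^(rT) = (506.45 − 16.9423)·e^0.042350 = 489.5077 × 1.043260 = 510.6838
Market €535.18 > fair 510.6838: forward overpriced → cash-and-carry (borrow at r, buy the stock and collect the dividends, short the forward).
Profit at T = |F_mkt − F*| = |535.18 − 510.6838| = €24.50 per share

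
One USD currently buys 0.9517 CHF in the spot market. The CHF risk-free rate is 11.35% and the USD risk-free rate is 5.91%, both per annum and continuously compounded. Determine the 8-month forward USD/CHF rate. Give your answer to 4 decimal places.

F = S·e^((r_CHF − r_USD)T) = 0.9517 · e^((0.1135 − 0.0591) × 8/12)
= 0.9517 · e^0.036267 = 0.9517 × 1.036933
F = 0.9868 CHF per USD

0.9868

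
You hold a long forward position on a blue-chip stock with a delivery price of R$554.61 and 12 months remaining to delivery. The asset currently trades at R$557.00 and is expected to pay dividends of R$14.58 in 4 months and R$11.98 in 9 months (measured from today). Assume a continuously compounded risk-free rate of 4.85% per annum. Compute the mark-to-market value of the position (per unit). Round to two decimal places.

R$2.75

PV(remaining dividends) I = 14.58·e^(−0.0485·4/12) + 11.98·e^(−0.0485·9/12) = 25.8982
Current forward F = (S − I)·e^(rT) = (557.00 − 25.8982)·e^(0.0485·12/12) = 531.1018 × 1.049695 = 557.4949
Value (long) = (F − K)·e^(−rT) = (557.4949 − 554.61) × 0.952657 = 2.7483
Value = R$2.75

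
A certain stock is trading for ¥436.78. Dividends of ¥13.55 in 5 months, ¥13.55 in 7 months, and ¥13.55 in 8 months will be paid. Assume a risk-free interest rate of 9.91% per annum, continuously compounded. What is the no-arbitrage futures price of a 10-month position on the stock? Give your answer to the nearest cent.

PV(dividends) I = 13.55·e^(−0.0991·5/12) + 13.55·e^(−0.0991·7/12) + 13.55·e^(−0.0991·8/12)
I = 13.0019 + 12.7889 + 12.6837 = 38.4745
F = (S − I)·e^(rT) = (436.78 − 38.4745) · e^(0.0991·10/12)
= 398.3055 · e^0.082583 = 398.3055 × 1.086089 = ¥432.60

¥432.60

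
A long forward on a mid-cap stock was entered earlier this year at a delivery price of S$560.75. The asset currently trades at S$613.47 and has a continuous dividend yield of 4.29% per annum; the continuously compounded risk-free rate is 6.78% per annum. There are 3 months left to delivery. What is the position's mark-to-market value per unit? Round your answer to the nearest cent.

S$55.60

Current fair forward for the remaining 3 months: F = S·e^((r − q)·T), (r − q) = 0.0678 − 0.0429 = 0.0249
F = 613.47 · e^(0.0249 × 3/12) = 613.47 × 1.006244 = 617.3005
Value of long forward = (F − K)·e^(−rT) = (617.3005 − 560.75) · e^(−0.0678·3/12)
= 56.5505 × 0.983193 = 55.60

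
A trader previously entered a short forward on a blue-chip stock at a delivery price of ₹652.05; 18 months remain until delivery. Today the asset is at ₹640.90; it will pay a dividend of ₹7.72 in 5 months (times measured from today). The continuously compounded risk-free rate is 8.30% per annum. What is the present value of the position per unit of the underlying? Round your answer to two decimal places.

-₹57.72

PV(remaining dividends) I = 7.72·e^(−0.0830·5/12) = 7.4576
Current forward F = (S − I)·e^(rT) = (640.90 − 7.4576)·e^(0.0830·18/12) = 633.4424 × 1.132582 = 717.4255
Value (long) = (F − K)·e^(−rT) = (717.4255 − 652.05) × 0.882938 = 57.7225
Short position value = −(long value) = -₹57.72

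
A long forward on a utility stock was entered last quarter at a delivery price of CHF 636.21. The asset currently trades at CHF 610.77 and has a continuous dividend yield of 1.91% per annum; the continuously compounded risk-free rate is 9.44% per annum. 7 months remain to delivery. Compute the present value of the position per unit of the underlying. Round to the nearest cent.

Current fair forward for the remaining 7 months: F = S·e^((r − q)·T), (r − q) = 0.0944 − 0.0191 = 0.0753
F = 610.77 · e^(0.0753 × 7/12) = 610.77 × 1.044904 = 638.1960
Value of long forward = (F − K)·e^(−rT) = (638.1960 − 636.21) · e^(−0.0944·7/12)
= 1.9860 × 0.946422 = 1.88

CHF 1.88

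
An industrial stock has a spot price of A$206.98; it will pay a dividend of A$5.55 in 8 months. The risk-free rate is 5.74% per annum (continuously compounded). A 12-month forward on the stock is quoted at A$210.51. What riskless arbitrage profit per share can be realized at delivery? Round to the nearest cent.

A$3.04 per share

PV(dividends) I = 5.55·e^(−0.0574·8/12) = 5.3416
Fair forward F* = (S − I)·e^(rT) = (206.98 − 5.3416)·e^0.057400 = 201.6384 × 1.059079 = 213.5510
Market A$210.51 < fair 213.5510: forward underpriced → reverse cash-and-carry (short the stock, invest proceeds at r, pay the dividends, go long the forward).
Profit at T = |F_mkt − F*| = |210.51 − 213.5510| = A$3.04 per share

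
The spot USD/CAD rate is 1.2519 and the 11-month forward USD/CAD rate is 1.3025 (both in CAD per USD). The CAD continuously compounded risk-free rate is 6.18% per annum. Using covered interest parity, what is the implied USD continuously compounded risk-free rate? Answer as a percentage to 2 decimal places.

1.86%

F = S·e^((r_CAD − r_USD)T) ⇒ r_USD = r_CAD − ln(F/S)/T
ln(1.3025/1.2519) = 0.039623; /(11/12) = 0.043225
r_USD = 0.0618 − 0.043225 = 0.018575
r_USD = 1.86%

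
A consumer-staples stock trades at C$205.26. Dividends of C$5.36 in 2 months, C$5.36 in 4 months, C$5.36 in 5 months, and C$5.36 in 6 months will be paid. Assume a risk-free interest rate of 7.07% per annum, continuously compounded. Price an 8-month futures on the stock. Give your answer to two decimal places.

C$193.25

PV(dividends) I = 5.36·e^(−0.0707·2/12) + 5.36·e^(−0.0707·4/12) + 5.36·e^(−0.0707·5/12) + 5.36·e^(−0.0707·6/12)
I = 5.2972 + 5.2352 + 5.2044 + 5.1738 = 20.9106
F = (S − I)·e^(rT) = (205.26 − 20.9106) · e^(0.0707·8/12)
= 184.3494 · e^0.047133 = 184.3494 × 1.048261 = C$193.25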